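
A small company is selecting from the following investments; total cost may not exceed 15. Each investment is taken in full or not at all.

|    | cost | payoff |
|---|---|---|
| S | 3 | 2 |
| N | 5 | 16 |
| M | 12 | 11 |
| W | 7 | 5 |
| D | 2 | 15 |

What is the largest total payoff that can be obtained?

36

N + D: cost 5 + 2 = 7 ≤ 15, payoff 16 + 15 = 31.
S + N + D: cost 3 + 5 + 2 = 10 ≤ 15, payoff 2 + 16 + 15 = 33.
N + W + D: cost 5 + 7 + 2 = 14 ≤ 15, payoff 16 + 5 + 15 = 36.
Best is N, W, and D with total payoff 36.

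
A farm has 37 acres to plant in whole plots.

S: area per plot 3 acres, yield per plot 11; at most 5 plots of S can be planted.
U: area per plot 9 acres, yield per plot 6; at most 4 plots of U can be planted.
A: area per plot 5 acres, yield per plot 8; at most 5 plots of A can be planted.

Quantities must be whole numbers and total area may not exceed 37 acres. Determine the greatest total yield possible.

This is a bounded integer knapsack.
S has the best ratio (11/3); taking only S gives at most 5×11 = 55 (stopped by the supply cap of 5).
Mixing does better — 5×S and 4×A: area 35 ≤ 37, yield 5·11 + 4·8 = 87.

87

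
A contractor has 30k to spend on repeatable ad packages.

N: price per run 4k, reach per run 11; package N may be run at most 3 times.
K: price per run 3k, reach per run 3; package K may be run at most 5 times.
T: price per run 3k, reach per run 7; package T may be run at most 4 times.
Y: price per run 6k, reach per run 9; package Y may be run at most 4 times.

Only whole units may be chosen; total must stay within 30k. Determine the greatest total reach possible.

Take 3×N, 4×T, and 1×Y: price 30 ≤ 30, reach 3·11 + 4·7 + 1·9 = 70.
N has the best ratio (11/4) and is taken to its limit of 3; remaining capacity is filled optimally with the others.

70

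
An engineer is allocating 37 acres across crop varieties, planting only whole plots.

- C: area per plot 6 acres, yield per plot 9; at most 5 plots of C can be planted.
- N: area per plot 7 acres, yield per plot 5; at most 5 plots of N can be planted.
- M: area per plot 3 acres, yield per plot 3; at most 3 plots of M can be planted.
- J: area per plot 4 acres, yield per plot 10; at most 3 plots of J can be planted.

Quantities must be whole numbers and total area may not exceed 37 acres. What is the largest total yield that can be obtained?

66

Take 4×C and 3×J: area 36 ≤ 37, yield 4·9 + 3·10 = 66.
J has the best ratio (10/4) and is taken to its limit of 3; remaining capacity is filled optimally with the others.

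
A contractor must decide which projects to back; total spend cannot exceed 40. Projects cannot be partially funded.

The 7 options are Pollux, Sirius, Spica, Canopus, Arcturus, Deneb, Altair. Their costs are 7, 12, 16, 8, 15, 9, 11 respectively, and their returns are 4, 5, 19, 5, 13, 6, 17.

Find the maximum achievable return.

Take Spica, Deneb, and Altair: cost 16 + 9 + 11 = 36 ≤ 40, return 19 + 6 + 17 = 42.
No other feasible combination does better.

42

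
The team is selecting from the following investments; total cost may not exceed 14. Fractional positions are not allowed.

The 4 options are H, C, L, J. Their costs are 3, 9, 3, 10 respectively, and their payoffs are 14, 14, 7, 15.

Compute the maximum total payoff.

H + C: cost 3 + 9 = 12 ≤ 14, payoff 14 + 14 = 28.
H + J: cost 3 + 10 = 13 ≤ 14, payoff 14 + 15 = 29.
L + J: cost 3 + 10 = 13 ≤ 14, payoff 7 + 15 = 22.
Best is H and J with total payoff 29.

29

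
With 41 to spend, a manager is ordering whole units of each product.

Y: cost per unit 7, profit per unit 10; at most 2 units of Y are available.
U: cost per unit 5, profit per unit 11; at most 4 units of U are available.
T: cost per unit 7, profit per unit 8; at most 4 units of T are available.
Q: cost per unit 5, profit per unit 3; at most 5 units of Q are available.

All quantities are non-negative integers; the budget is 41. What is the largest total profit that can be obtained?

72

This is a bounded integer knapsack.
1×Y, 4×U, and 2×T: cost 41 ≤ 41, profit 1·10 + 4·11 + 2·8 = 70.
2×Y, 4×U, and 1×T: cost 41 ≤ 41, profit 2·10 + 4·11 + 1·8 = 72.
Best is 72.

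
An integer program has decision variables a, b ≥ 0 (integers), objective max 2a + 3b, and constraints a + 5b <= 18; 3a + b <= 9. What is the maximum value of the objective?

Relaxing integrality, the LP optimum is 13.50 at (a,b) = (1.93, 3.21), which is not an integer point.
(a,b)=(2,3): 1·2+5·3=17≤18, 3·2+1·3=9≤9, objective 13.
(a,b)=(1,3): 1·1+5·3=16≤18, 3·1+1·3=6≤9, objective 11.
(a,b)=(2,2): 1·2+5·2=12≤18, 3·2+1·2=8≤9, objective 10.
(a,b)=(0,3): 1·0+5·3=15≤18, 3·0+1·3=3≤9, objective 9.
Maximum is 13 at (a,b)=(2,3).

13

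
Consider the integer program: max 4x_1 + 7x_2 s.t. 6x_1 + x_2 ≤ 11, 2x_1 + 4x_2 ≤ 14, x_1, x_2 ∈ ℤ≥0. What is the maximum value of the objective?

25

Relaxing integrality, the LP optimum is 25.18 at (x_1,x_2) = (1.36, 2.82), which is not an integer point.
(x_1,x_2)=(1,3): 6·1+1·3=9≤11, 2·1+4·3=14≤14, objective 25.
(x_1,x_2)=(0,3): 6·0+1·3=3≤11, 2·0+4·3=12≤14, objective 21.
(x_1,x_2)=(1,2): 6·1+1·2=8≤11, 2·1+4·2=10≤14, objective 18.
(x_1,x_2)=(0,2): 6·0+1·2=2≤11, 2·0+4·2=8≤14, objective 14.
Maximum is 25 at (x_1,x_2)=(1,3).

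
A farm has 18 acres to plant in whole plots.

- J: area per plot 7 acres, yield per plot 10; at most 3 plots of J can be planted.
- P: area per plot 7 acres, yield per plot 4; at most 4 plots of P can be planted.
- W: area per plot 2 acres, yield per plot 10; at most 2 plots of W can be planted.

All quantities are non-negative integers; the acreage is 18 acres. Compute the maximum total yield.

40

W has the best ratio (10/2); taking only W gives at most 2×10 = 20 (stopped by the supply cap of 2).
Mixing does better — 2×J and 2×W: area 18 ≤ 18, yield 2·10 + 2·10 = 40.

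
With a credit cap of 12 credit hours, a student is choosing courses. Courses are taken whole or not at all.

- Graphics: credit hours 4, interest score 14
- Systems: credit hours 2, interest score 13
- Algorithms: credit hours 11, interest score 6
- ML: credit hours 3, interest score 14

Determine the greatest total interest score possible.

41

Allowing fractional choices, the relaxed optimum would be about 42.6, but courses are indivisible.
Graphics + Systems + ML: credit hours 4 + 2 + 3 = 9 ≤ 12, interest score 14 + 13 + 14 = 41.
Graphics + ML: credit hours 4 + 3 = 7 ≤ 12, interest score 14 + 14 = 28.
Best is Graphics, Systems, and ML with total interest score 41.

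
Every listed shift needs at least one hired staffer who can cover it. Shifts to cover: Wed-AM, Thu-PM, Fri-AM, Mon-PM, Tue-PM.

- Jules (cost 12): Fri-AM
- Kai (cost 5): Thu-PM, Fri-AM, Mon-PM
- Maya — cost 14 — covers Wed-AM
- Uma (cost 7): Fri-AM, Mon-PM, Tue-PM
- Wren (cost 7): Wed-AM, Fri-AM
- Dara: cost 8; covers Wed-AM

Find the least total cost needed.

Choose Kai, Uma, and Wren: together they cover Wed-AM, Thu-PM, Fri-AM, Mon-PM, Tue-PM — every shift.
Total cost: 5 + 7 + 7 = 19.
No cover costs less than 19.

19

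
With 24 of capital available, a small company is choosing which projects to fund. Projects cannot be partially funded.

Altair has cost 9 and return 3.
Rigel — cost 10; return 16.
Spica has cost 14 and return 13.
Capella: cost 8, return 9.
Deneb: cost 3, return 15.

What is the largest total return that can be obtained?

40

Take Rigel, Capella, and Deneb: cost 10 + 8 + 3 = 21 ≤ 24, return 16 + 9 + 15 = 40.
No other feasible combination does better.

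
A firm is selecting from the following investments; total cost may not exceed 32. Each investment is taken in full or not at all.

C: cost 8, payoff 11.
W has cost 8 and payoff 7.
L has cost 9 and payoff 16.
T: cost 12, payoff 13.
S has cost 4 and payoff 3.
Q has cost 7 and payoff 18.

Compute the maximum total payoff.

Take C, W, L, and Q: cost 8 + 8 + 9 + 7 = 32 ≤ 32, payoff 11 + 7 + 16 + 18 = 52.
No other feasible combination does better.

52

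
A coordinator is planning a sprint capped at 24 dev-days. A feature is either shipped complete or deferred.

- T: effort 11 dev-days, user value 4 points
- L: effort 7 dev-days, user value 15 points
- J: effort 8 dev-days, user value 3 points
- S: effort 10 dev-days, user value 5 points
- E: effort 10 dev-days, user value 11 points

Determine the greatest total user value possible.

26

L + E: effort 7 + 10 = 17 ≤ 24, user value 15 + 11 = 26.
L + S: effort 7 + 10 = 17 ≤ 24, user value 15 + 5 = 20.
Best is L and E with total user value 26.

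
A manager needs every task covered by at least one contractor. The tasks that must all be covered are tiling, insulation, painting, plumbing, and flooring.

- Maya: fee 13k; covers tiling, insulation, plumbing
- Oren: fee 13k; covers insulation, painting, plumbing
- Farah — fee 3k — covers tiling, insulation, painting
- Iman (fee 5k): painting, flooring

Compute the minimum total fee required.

The greedy cost-per-new-task heuristic would pick Farah, Iman, and Maya for 21, but a cheaper cover exists.
Choose Maya and Iman: together they cover tiling, insulation, painting, plumbing, flooring — every task.
Total fee: 13 + 5 = 18.
No cover costs less than 18.

18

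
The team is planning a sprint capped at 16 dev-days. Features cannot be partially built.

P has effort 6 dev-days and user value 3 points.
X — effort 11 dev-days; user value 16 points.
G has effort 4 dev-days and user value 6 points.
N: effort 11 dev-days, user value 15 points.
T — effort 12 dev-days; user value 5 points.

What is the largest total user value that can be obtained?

22

X + G: effort 11 + 4 = 15 ≤ 16, user value 16 + 6 = 22.
G + N: effort 4 + 11 = 15 ≤ 16, user value 6 + 15 = 21.
Best is X and G with total user value 22.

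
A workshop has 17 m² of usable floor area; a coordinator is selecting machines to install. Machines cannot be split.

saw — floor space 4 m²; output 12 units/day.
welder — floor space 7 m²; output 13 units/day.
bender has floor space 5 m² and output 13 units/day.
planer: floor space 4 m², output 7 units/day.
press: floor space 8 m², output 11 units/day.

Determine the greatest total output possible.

Take saw, welder, and bender: floor space 4 + 7 + 5 = 16 ≤ 17, output 12 + 13 + 13 = 38.
No other feasible combination does better.

38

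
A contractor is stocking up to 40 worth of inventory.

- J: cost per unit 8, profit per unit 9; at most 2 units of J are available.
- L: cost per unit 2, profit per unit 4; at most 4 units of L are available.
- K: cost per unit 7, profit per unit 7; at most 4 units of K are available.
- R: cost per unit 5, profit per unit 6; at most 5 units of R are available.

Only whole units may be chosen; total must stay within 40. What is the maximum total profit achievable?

53

L has the best ratio (4/2); taking only L gives at most 4×4 = 16 (stopped by the supply cap of 4).
Mixing does better — 4×L, 1×K, and 5×R: cost 40 ≤ 40, profit 4·4 + 1·7 + 5·6 = 53.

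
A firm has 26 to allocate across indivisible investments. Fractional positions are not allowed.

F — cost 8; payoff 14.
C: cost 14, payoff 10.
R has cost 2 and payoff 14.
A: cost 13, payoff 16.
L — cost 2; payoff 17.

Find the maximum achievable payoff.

61

Allowing fractional choices, the relaxed optimum would be about 61.7, but investments are indivisible.
F + C + R + L: cost 8 + 14 + 2 + 2 = 26 ≤ 26, payoff 14 + 10 + 14 + 17 = 55.
F + R + A + L: cost 8 + 2 + 13 + 2 = 25 ≤ 26, payoff 14 + 14 + 16 + 17 = 61.
R + A + L: cost 2 + 13 + 2 = 17 ≤ 26, payoff 14 + 16 + 17 = 47.
Best is F, R, A, and L with total payoff 61.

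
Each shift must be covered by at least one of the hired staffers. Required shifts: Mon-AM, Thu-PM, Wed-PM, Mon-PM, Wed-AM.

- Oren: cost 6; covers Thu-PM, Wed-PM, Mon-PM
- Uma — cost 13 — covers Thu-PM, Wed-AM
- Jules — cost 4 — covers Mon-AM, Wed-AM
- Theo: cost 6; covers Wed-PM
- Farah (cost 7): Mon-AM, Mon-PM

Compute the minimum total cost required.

This is an integer covering problem.
Choose Oren and Jules: together they cover Mon-AM, Thu-PM, Wed-PM, Mon-PM, Wed-AM — every shift.
Total cost: 6 + 4 = 10.
No cover costs less than 10.

10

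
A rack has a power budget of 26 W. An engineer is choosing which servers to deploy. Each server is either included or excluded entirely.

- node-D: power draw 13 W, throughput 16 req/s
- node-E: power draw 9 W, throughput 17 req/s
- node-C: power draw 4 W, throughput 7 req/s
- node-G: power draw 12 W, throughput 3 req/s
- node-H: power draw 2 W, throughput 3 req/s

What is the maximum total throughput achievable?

Allowing fractional choices, the relaxed optimum would be about 40.5, but servers are indivisible.
node-D + node-E + node-C: power draw 13 + 9 + 4 = 26 ≤ 26, throughput 16 + 17 + 7 = 40.
node-D + node-E + node-H: power draw 13 + 9 + 2 = 24 ≤ 26, throughput 16 + 17 + 3 = 36.
Best is node-D, node-E, and node-C with total throughput 40.

40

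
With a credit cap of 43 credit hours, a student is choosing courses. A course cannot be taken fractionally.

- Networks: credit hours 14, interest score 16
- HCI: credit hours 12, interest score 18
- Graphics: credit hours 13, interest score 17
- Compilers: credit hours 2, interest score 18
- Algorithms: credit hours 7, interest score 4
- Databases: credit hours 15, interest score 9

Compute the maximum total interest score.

Treat it as a binary knapsack problem.
Take Networks, HCI, Graphics, and Compilers: credit hours 14 + 12 + 13 + 2 = 41 ≤ 43, interest score 16 + 18 + 17 + 18 = 69.
No other feasible combination does better.

69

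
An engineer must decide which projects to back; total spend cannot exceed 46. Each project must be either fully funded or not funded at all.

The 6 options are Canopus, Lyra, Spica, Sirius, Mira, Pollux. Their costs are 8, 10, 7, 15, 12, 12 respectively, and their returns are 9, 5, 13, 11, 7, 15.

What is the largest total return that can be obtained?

Canopus + Spica + Sirius + Pollux: cost 8 + 7 + 15 + 12 = 42 ≤ 46, return 9 + 13 + 11 + 15 = 48.
Spica + Sirius + Mira + Pollux: cost 7 + 15 + 12 + 12 = 46 ≤ 46, return 13 + 11 + 7 + 15 = 46.
Canopus + Spica + Mira + Pollux: cost 8 + 7 + 12 + 12 = 39 ≤ 46, return 9 + 13 + 7 + 15 = 44.
Best is Canopus, Spica, Sirius, and Pollux with total return 48.

48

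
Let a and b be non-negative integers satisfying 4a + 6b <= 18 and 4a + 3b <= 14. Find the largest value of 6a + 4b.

Relaxing integrality, the LP optimum is 21.00 at (a,b) = (3.5, 0), which is not an integer point.
(a,b)=(3,0) is feasible, giving 18.
(a,b)=(2,1) is feasible, giving 16.
(a,b)=(2,0) is feasible, giving 12.
Maximum is 18 at (a,b)=(3,0).

18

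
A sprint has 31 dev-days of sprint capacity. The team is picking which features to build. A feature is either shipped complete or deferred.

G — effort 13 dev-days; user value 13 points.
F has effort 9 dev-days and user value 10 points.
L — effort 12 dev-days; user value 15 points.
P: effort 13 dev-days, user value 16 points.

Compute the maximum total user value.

Take L and P: effort 12 + 13 = 25 ≤ 31, user value 15 + 16 = 31.
No other feasible combination does better.

31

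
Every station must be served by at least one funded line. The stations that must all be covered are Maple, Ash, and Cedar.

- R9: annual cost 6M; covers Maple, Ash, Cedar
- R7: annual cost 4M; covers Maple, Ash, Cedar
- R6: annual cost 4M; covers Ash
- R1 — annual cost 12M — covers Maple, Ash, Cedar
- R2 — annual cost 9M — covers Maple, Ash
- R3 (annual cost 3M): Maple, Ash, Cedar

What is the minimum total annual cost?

3

R3 alone covers Maple, Ash, Cedar — every station.
Total annual cost: 3.
No cover costs less than 3.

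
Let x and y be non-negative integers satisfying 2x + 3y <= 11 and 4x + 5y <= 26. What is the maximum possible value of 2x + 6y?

Relaxing integrality, the LP optimum is 22.00 at (x,y) = (0, 3.67), which is not an integer point.
(x,y)=(1,3): 2·1+3·3=11≤11, 4·1+5·3=19≤26, objective 20.
(x,y)=(0,3): 2·0+3·3=9≤11, 4·0+5·3=15≤26, objective 18.
(x,y)=(2,2): 2·2+3·2=10≤11, 4·2+5·2=18≤26, objective 16.
No feasible integer point exceeds 20.

20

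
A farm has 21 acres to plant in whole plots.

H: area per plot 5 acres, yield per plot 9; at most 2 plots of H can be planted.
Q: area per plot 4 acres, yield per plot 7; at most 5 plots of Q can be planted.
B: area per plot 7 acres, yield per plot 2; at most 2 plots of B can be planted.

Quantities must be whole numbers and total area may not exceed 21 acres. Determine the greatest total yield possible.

Take 1×H and 4×Q: area 21 ≤ 21, yield 1·9 + 4·7 = 37.
No other integer combination yields more.

37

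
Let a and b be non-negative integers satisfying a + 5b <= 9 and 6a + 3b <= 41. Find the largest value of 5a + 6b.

30

Relaxing integrality, the LP optimum is 35.85 at (a,b) = (6.59, 0.481), which is not an integer point.
(a,b)=(6,0): 1·6+5·0=6≤9, 6·6+3·0=36≤41, objective 30.
(a,b)=(5,0): 1·5+5·0=5≤9, 6·5+3·0=30≤41, objective 25.
Maximum is 30 at (a,b)=(6,0).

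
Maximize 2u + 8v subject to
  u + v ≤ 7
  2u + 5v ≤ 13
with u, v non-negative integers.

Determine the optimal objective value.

Relaxing integrality, the LP optimum is 20.80 at (u,v) = (0, 2.6), which is not an integer point.
(u,v)=(1,2): 1·1+1·2=3≤7, 2·1+5·2=12≤13, objective 18.
(u,v)=(0,2): 1·0+1·2=2≤7, 2·0+5·2=10≤13, objective 16.
(u,v)=(2,1): 1·2+1·1=3≤7, 2·2+5·1=9≤13, objective 12.
(u,v)=(1,1): 1·1+1·1=2≤7, 2·1+5·1=7≤13, objective 10.
The best lattice point is (1,2), giving 18.

18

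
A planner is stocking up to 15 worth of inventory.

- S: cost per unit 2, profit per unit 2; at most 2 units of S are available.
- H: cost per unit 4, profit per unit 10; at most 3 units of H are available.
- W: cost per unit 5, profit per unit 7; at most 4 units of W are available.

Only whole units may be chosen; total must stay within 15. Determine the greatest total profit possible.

32

H has the best ratio (10/4); taking only H gives at most 3×10 = 30 (stopped by the cost limit).
Mixing does better — 1×S and 3×H: cost 14 ≤ 15, profit 1·2 + 3·10 = 32.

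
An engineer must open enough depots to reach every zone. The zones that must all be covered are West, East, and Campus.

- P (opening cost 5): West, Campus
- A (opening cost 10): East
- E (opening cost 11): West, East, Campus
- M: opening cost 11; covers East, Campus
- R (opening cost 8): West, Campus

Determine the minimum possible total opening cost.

This is an integer covering problem.
The greedy cost-per-new-zone heuristic would pick P and A for 15, but a cheaper cover exists.
E alone covers West, East, Campus — every zone.
Total opening cost: 11.
No cover costs less than 11.

11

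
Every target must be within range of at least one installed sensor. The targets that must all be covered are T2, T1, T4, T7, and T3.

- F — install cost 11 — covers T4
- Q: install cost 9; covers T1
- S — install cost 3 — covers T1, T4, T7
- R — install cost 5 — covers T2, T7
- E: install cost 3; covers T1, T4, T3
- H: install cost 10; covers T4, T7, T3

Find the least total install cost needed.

Choose R and E: together they cover T2, T1, T4, T7, T3 — every target.
Total install cost: 5 + 3 = 8.

8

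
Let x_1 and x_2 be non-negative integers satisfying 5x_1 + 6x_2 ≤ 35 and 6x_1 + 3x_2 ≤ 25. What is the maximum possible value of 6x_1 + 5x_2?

32

Relaxing integrality, the LP optimum is 33.10 at (x_1,x_2) = (2.14, 4.05), which is not an integer point.
(x_1,x_2)=(2,4): 5·2+6·4=34≤35, 6·2+3·4=24≤25, objective 32.
(x_1,x_2)=(1,5): 5·1+6·5=35≤35, 6·1+3·5=21≤25, objective 31.
Maximum is 32 at (x_1,x_2)=(2,4).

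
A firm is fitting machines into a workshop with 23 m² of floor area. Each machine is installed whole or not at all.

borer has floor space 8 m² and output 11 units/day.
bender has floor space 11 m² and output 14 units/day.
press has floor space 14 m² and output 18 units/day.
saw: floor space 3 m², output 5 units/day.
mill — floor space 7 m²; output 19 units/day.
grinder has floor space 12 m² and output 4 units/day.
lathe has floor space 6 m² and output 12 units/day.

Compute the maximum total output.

Take borer, mill, and lathe: floor space 8 + 7 + 6 = 21 ≤ 23, output 11 + 19 + 12 = 42.
No other feasible combination does better.

42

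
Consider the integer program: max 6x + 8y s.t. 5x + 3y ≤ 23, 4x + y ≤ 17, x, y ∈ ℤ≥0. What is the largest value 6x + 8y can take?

Relaxing integrality, the LP optimum is 61.33 at (x,y) = (0, 7.67), which is not an integer point.
(x,y)=(0,7): 5·0+3·7=21≤23, 4·0+1·7=7≤17, objective 56.
(x,y)=(1,6): 5·1+3·6=23≤23, 4·1+1·6=10≤17, objective 54.
(x,y)=(0,6): 5·0+3·6=18≤23, 4·0+1·6=6≤17, objective 48.
No feasible integer point exceeds 56.

56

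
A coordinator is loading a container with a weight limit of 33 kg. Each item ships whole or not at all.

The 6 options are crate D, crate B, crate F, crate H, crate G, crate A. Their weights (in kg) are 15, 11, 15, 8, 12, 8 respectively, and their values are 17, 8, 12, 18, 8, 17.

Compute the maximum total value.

This is a 0-1 knapsack instance.
Take crate D, crate H, and crate A: weight 15 + 8 + 8 = 31 ≤ 33, value 17 + 18 + 17 = 52.
No other feasible combination does better.

52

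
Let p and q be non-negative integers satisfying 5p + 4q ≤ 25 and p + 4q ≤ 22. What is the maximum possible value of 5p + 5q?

30

Relaxing integrality, the LP optimum is 30.31 at (p,q) = (0.75, 5.31), which is not an integer point.
(p,q)=(1,5): 5·1+4·5=25≤25, 1·1+4·5=21≤22, objective 30.
(p,q)=(1,4): 5·1+4·4=21≤25, 1·1+4·4=17≤22, objective 25.
(p,q)=(0,5): 5·0+4·5=20≤25, 1·0+4·5=20≤22, objective 25.
(p,q)=(0,4): 5·0+4·4=16≤25, 1·0+4·4=16≤22, objective 20.
The best lattice point is (1,5), giving 30.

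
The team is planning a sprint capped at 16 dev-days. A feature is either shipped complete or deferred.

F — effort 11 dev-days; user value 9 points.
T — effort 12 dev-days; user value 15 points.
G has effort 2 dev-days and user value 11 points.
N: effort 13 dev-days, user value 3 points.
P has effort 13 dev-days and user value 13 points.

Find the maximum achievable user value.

Allowing fractional choices, the relaxed optimum would be about 28.0, but features are indivisible.
T + G: effort 12 + 2 = 14 ≤ 16, user value 15 + 11 = 26.
G + P: effort 2 + 13 = 15 ≤ 16, user value 11 + 13 = 24.
Best is T and G with total user value 26.

26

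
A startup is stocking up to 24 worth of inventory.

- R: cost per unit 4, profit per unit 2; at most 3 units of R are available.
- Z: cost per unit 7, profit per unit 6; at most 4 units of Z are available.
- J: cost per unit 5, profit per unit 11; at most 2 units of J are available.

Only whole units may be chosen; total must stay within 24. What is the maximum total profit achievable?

34

Take 2×Z and 2×J: cost 24 ≤ 24, profit 2·6 + 2·11 = 34.
J has the best ratio (11/5) and is taken to its limit of 2; remaining capacity is filled optimally with the others.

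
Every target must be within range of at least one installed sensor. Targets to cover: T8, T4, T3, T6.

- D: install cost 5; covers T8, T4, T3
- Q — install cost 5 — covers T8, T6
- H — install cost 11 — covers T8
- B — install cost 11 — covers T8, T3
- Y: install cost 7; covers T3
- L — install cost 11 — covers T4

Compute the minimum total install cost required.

Choose D and Q: together they cover T8, T4, T3, T6 — every target.
Total install cost: 5 + 5 = 10.
No cover costs less than 10.

10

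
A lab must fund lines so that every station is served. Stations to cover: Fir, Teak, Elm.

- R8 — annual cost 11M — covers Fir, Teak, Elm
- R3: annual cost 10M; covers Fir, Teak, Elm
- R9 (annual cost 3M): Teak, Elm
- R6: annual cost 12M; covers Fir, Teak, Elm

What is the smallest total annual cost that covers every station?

10

The greedy cost-per-new-station heuristic would pick R9 and R3 for 13, but a cheaper cover exists.
R3 alone covers Fir, Teak, Elm — every station.
Total annual cost: 10.
No cover costs less than 10.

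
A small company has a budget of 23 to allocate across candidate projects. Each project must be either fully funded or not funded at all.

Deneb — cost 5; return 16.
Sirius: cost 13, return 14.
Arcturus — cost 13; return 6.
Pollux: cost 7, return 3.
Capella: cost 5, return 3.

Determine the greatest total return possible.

33

Deneb + Arcturus + Capella: cost 5 + 13 + 5 = 23 ≤ 23, return 16 + 6 + 3 = 25.
Deneb + Sirius + Capella: cost 5 + 13 + 5 = 23 ≤ 23, return 16 + 14 + 3 = 33.
Deneb + Sirius: cost 5 + 13 = 18 ≤ 23, return 16 + 14 = 30.
Best is Deneb, Sirius, and Capella with total return 33.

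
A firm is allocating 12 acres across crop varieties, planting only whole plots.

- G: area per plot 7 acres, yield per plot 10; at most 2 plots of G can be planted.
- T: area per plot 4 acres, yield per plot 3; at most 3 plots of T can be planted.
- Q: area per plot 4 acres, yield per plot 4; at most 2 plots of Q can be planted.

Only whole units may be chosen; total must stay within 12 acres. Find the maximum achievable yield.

14

Take 1×G and 1×Q: area 11 ≤ 12, yield 1·10 + 1·4 = 14.
No other integer combination yields more.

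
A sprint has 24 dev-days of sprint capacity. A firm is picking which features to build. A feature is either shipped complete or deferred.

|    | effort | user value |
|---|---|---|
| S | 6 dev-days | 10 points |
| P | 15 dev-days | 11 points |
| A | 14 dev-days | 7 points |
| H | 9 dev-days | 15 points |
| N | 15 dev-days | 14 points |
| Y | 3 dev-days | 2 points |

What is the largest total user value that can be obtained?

Treat it as a binary knapsack problem.
Allowing fractional choices, the relaxed optimum would be about 33.4, but features are indivisible.
S + H + Y: effort 6 + 9 + 3 = 18 ≤ 24, user value 10 + 15 + 2 = 27.
H + N: effort 9 + 15 = 24 ≤ 24, user value 15 + 14 = 29.
Best is H and N with total user value 29.

29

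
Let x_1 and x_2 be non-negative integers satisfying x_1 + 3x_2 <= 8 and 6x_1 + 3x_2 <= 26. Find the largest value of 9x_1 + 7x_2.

36

Relaxing integrality, the LP optimum is 42.67 at (x_1,x_2) = (3.6, 1.47), which is not an integer point.
(x_1,x_2)=(4,0): 1·4+3·0=4≤8, 6·4+3·0=24≤26, objective 36.
(x_1,x_2)=(3,1): 1·3+3·1=6≤8, 6·3+3·1=21≤26, objective 34.
(x_1,x_2)=(2,2): 1·2+3·2=8≤8, 6·2+3·2=18≤26, objective 32.
(x_1,x_2)=(3,0): 1·3+3·0=3≤8, 6·3+3·0=18≤26, objective 27.
No feasible integer point exceeds 36.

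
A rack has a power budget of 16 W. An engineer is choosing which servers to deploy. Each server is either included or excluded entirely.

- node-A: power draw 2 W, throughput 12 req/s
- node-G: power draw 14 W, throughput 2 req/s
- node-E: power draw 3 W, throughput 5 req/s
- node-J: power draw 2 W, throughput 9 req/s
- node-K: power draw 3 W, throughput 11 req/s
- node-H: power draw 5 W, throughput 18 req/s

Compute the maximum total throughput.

55

Treat it as a binary knapsack problem.
Take node-A, node-E, node-J, node-K, and node-H: power draw 2 + 3 + 2 + 3 + 5 = 15 ≤ 16, throughput 12 + 5 + 9 + 11 + 18 = 55.
No other feasible combination does better.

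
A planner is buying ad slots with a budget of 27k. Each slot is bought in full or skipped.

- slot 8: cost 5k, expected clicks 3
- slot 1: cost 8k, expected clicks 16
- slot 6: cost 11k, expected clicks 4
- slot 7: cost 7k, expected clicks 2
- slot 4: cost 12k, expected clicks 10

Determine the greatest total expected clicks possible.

Allowing fractional choices, the relaxed optimum would be about 29.7, but ad slots are indivisible.
slot 1 + slot 7 + slot 4: cost 8 + 7 + 12 = 27 ≤ 27, expected clicks 16 + 2 + 10 = 28.
slot 8 + slot 1 + slot 4: cost 5 + 8 + 12 = 25 ≤ 27, expected clicks 3 + 16 + 10 = 29.
Best is slot 8, slot 1, and slot 4 with total expected clicks 29.

29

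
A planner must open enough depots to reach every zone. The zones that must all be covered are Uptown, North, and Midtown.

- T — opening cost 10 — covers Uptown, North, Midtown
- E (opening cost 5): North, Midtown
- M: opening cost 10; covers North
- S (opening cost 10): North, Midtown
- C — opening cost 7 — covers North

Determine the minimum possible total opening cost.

The greedy cost-per-new-zone heuristic would pick E and T for 15, but a cheaper cover exists.
T alone covers Uptown, North, Midtown — every zone.
Total opening cost: 10.
No cover costs less than 10.

10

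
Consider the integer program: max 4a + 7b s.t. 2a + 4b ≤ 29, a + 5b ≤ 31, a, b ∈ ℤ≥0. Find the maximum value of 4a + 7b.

Relaxing integrality, the LP optimum is 58.00 at (a,b) = (14.5, 0), which is not an integer point.
(a,b)=(14,0) is feasible, giving 56.
(a,b)=(13,0) is feasible, giving 52.
Maximum is 56 at (a,b)=(14,0).

56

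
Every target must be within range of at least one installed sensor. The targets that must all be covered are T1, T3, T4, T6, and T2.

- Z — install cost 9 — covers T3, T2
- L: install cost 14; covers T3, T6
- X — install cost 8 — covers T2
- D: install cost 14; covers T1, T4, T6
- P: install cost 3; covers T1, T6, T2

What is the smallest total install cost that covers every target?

23

Choose Z and D: together they cover T1, T3, T4, T6, T2 — every target.
Total install cost: 9 + 14 = 23.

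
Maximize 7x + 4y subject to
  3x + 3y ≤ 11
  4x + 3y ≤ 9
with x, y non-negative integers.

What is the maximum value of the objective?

(x,y)=(2,0): 3·2+3·0=6≤11, 4·2+3·0=8≤9, objective 14.
(x,y)=(1,1): 3·1+3·1=6≤11, 4·1+3·1=7≤9, objective 11.
(x,y)=(1,0): 3·1+3·0=3≤11, 4·1+3·0=4≤9, objective 7.
Maximum is 14 at (x,y)=(2,0).

14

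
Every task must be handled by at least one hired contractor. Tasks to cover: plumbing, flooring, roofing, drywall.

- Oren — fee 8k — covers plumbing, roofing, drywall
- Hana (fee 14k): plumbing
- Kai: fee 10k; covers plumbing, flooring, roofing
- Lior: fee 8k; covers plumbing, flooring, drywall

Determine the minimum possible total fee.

16

Choose Oren and Lior: together they cover plumbing, flooring, roofing, drywall — every task.
Total fee: 8 + 8 = 16.
No cover costs less than 16.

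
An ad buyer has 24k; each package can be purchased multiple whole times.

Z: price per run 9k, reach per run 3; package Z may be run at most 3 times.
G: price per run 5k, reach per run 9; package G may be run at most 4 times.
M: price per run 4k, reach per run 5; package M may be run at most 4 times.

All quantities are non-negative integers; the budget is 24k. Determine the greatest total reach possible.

41

This is a bounded integer knapsack.
Take 4×G and 1×M: price 24 ≤ 24, reach 4·9 + 1·5 = 41.
G has the best ratio (9/5) and is taken to its limit of 4; remaining capacity is filled optimally with the others.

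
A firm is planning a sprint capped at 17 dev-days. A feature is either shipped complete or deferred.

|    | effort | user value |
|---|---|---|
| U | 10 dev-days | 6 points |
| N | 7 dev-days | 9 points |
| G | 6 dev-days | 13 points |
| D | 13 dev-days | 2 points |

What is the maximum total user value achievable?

This is an integer program with binary decision variables.
Take N and G: effort 7 + 6 = 13 ≤ 17, user value 9 + 13 = 22.
No other feasible combination does better.

22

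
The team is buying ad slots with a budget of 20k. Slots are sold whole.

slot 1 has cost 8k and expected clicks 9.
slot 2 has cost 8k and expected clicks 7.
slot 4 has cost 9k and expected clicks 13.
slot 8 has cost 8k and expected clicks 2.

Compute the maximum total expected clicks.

Allowing fractional choices, the relaxed optimum would be about 24.6, but ad slots are indivisible.
slot 2 + slot 4: cost 8 + 9 = 17 ≤ 20, expected clicks 7 + 13 = 20.
slot 1 + slot 4: cost 8 + 9 = 17 ≤ 20, expected clicks 9 + 13 = 22.
Best is slot 1 and slot 4 with total expected clicks 22.

22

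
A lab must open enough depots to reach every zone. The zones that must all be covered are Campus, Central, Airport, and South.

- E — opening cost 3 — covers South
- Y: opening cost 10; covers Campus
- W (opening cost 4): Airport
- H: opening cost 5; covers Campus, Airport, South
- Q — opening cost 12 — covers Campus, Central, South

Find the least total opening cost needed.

16

This is a weighted set-cover instance.
The greedy cost-per-new-zone heuristic would pick H and Q for 17, but a cheaper cover exists.
Choose W and Q: together they cover Campus, Central, Airport, South — every zone.
Total opening cost: 4 + 12 = 16.
No cover costs less than 16.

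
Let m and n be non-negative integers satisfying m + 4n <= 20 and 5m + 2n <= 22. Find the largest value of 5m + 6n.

34

Relaxing integrality, the LP optimum is 39.33 at (m,n) = (2.67, 4.33), which is not an integer point.
(m,n)=(2,4): 1·2+4·4=18≤20, 5·2+2·4=18≤22, objective 34.
(m,n)=(3,3): 1·3+4·3=15≤20, 5·3+2·3=21≤22, objective 33.
(m,n)=(1,4): 1·1+4·4=17≤20, 5·1+2·4=13≤22, objective 29.
The best lattice point is (2,4), giving 34.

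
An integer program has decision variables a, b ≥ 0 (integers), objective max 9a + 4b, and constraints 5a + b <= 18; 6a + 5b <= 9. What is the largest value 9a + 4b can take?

(a,b)=(1,0): 5·1+1·0=5≤18, 6·1+5·0=6≤9, objective 9.
(a,b)=(0,1): 5·0+1·1=1≤18, 6·0+5·1=5≤9, objective 4.
(a,b)=(0,0): 5·0+1·0=0≤18, 6·0+5·0=0≤9, objective 0.
No feasible integer point exceeds 9.

9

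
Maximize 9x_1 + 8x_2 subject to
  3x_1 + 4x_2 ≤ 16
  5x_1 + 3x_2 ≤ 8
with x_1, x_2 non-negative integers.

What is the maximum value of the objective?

17

(x_1,x_2)=(1,1): 3·1+4·1=7≤16, 5·1+3·1=8≤8, objective 17.
(x_1,x_2)=(0,2): 3·0+4·2=8≤16, 5·0+3·2=6≤8, objective 16.
Maximum is 17 at (x_1,x_2)=(1,1).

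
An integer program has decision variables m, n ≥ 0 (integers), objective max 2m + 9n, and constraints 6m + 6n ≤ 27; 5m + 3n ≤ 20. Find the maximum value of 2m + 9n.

Relaxing integrality, the LP optimum is 40.50 at (m,n) = (0, 4.5), which is not an integer point.
(m,n)=(0,4) is feasible, giving 36.
(m,n)=(1,3) is feasible, giving 29.
(m,n)=(0,3) is feasible, giving 27.
The best lattice point is (0,4), giving 36.

36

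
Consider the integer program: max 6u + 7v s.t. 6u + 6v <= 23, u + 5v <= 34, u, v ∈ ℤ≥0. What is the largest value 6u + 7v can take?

21

The continuous relaxation peaks at (0, 3.83) with value 26.83; rounding to a feasible lattice point costs some objective.
(u,v)=(0,3): 6·0+6·3=18≤23, 1·0+5·3=15≤34, objective 21.
(u,v)=(1,2): 6·1+6·2=18≤23, 1·1+5·2=11≤34, objective 20.
(u,v)=(0,2): 6·0+6·2=12≤23, 1·0+5·2=10≤34, objective 14.
The best lattice point is (0,3), giving 21.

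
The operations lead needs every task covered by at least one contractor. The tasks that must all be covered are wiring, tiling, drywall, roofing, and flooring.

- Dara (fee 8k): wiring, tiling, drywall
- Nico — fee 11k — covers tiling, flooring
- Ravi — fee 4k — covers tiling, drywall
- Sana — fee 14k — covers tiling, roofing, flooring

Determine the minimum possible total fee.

22

Choose Dara and Sana: together they cover wiring, tiling, drywall, roofing, flooring — every task.
Total fee: 8 + 14 = 22.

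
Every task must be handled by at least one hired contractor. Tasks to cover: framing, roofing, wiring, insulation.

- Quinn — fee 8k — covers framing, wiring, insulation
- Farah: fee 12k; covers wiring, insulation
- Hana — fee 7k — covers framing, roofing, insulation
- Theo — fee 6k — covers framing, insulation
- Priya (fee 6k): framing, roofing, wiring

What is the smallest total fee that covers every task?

12

Choose Theo and Priya: together they cover framing, roofing, wiring, insulation — every task.
Total fee: 6 + 6 = 12.
No cover costs less than 12.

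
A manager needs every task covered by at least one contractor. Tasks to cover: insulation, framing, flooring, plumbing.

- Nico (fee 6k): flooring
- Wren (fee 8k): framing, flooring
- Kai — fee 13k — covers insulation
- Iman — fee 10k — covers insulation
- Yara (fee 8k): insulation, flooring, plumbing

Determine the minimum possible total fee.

Choose Wren and Yara: together they cover insulation, framing, flooring, plumbing — every task.
Total fee: 8 + 8 = 16.

16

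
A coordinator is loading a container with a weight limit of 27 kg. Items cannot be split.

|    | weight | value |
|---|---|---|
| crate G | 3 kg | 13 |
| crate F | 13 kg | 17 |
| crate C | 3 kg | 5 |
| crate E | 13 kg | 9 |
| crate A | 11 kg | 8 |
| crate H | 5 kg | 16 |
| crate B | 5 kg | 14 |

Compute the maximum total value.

60

This is an integer program with binary decision variables.
Allowing fractional choices, the relaxed optimum would be about 62.4, but items are indivisible.
crate G + crate C + crate A + crate H + crate B: weight 3 + 3 + 11 + 5 + 5 = 27 ≤ 27, value 13 + 5 + 8 + 16 + 14 = 56.
crate F + crate C + crate H + crate B: weight 13 + 3 + 5 + 5 = 26 ≤ 27, value 17 + 5 + 16 + 14 = 52.
crate G + crate F + crate H + crate B: weight 3 + 13 + 5 + 5 = 26 ≤ 27, value 13 + 17 + 16 + 14 = 60.
Best is crate G, crate F, crate H, and crate B with total value 60.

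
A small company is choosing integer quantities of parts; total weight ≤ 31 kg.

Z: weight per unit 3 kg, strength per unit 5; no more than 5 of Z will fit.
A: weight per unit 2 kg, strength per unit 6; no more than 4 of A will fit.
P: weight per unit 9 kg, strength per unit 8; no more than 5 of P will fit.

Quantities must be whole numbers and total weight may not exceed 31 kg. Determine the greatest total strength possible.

52

4×Z, 4×A, and 1×P: weight 29 ≤ 31, strength 4·5 + 4·6 + 1·8 = 52.
5×Z, 3×A, and 1×P: weight 30 ≤ 31, strength 5·5 + 3·6 + 1·8 = 51.
Best is 52.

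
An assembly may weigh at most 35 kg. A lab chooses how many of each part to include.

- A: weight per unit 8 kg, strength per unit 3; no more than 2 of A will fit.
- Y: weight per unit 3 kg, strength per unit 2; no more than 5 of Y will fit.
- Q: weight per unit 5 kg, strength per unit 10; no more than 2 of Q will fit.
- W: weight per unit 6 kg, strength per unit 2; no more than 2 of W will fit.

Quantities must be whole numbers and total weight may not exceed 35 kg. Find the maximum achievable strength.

33

This is a bounded integer knapsack.
4×Y, 2×Q, and 2×W: weight 34 ≤ 35, strength 4·2 + 2·10 + 2·2 = 32.
1×A, 5×Y, and 2×Q: weight 33 ≤ 35, strength 1·3 + 5·2 + 2·10 = 33.
Best is 33.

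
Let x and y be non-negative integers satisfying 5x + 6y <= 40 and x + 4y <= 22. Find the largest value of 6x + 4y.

(x,y)=(8,0) is feasible, giving 48.
(x,y)=(7,0) is feasible, giving 42.
No feasible integer point exceeds 48.

48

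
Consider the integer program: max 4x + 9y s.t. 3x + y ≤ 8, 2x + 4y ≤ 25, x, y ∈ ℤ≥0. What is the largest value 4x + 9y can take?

54

Relaxing integrality, the LP optimum is 56.25 at (x,y) = (0, 6.25), which is not an integer point.
(x,y)=(0,6): 3·0+1·6=6≤8, 2·0+4·6=24≤25, objective 54.
(x,y)=(1,5): 3·1+1·5=8≤8, 2·1+4·5=22≤25, objective 49.
The best lattice point is (0,6), giving 54.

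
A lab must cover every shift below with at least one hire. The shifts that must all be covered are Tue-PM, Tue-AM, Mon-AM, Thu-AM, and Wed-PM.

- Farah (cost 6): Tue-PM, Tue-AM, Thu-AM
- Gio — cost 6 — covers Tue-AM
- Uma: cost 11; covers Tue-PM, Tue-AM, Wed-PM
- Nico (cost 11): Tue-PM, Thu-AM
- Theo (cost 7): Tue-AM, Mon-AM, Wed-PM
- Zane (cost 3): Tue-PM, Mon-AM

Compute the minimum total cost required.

13

This is an integer covering problem.
Choose Farah and Theo: together they cover Tue-PM, Tue-AM, Mon-AM, Thu-AM, Wed-PM — every shift.
Total cost: 6 + 7 = 13.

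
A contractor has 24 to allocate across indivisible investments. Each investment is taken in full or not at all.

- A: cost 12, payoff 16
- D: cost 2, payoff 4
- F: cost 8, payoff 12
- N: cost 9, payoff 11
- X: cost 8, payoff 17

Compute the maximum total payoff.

37

Treat it as a binary knapsack problem.
Allowing fractional choices, the relaxed optimum would be about 41.0, but investments are indivisible.
A + D + X: cost 12 + 2 + 8 = 22 ≤ 24, payoff 16 + 4 + 17 = 37.
D + F + X: cost 2 + 8 + 8 = 18 ≤ 24, payoff 4 + 12 + 17 = 33.
A + X: cost 12 + 8 = 20 ≤ 24, payoff 16 + 17 = 33.
Best is A, D, and X with total payoff 37.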